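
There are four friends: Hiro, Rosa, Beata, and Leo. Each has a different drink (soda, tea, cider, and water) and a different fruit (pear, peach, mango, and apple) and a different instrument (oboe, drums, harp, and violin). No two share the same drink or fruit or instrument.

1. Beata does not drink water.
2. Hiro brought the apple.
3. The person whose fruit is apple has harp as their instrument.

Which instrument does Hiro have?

With clues 1–3, drums, oboe, and violin are impossible for Hiro's instrument.
That leaves harp.

harp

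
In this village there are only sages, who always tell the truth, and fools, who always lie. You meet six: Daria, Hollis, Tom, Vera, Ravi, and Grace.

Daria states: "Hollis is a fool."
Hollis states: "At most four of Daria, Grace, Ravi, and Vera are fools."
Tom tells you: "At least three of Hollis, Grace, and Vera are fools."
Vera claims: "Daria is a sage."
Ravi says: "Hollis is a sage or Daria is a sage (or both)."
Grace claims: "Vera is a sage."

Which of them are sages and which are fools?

Regardless of anyone's role, Hollis's statement is true, so Hollis is a sage.
With that fixed, Tom's statement is false, so Tom is a fool.
With that fixed, Ravi's statement is true, so Ravi is a sage.
With that fixed, Daria's statement is false, so Daria is a fool.
With that fixed, Vera's statement is false, so Vera is a fool.
With that fixed, Grace's statement is false, so Grace is a fool.

Daria: fool, Hollis: sage, Tom: fool, Vera: fool, Ravi: sage, Grace: fool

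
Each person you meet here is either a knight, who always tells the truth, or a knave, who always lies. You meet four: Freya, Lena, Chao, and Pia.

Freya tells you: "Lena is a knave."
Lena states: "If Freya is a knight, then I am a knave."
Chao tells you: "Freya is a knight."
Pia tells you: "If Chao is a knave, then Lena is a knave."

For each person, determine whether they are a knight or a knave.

Freya: knave, Lena: knight, Chao: knave, Pia: knave

Consider Freya. Suppose Freya is a knight.
Then whichever role Lena has, Lena's statement has the wrong truth value — contradiction.
So Freya is a knave.
With that fixed, Lena's statement is true, so Lena is a knight.
With that fixed, Chao's statement is false, so Chao is a knave.
With that fixed, Pia's statement is false, so Pia is a knave.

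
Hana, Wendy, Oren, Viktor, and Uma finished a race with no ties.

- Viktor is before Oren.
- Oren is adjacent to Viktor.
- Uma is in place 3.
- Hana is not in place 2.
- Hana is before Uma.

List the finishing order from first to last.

Hana, Wendy, Uma, Viktor, Oren

From clue 1: Oren is in {2,3,4,5}.
From clues 1–3: Uma → place 3.
From clues 1–4: Oren is in {2,5}.
From clues 1–5: Hana → place 1, Wendy → place 2, Viktor → place 4, Oren → place 5.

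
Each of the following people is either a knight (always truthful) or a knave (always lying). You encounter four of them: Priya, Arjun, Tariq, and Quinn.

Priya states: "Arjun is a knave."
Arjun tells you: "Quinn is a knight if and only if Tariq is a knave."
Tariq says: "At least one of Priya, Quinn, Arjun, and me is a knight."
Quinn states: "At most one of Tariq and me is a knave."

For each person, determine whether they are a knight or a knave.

Consider Priya. Suppose Priya is a knave.
Then no assignment of the remaining roles makes every statement match its speaker's type — contradiction.
So Priya is a knight.
With that fixed, Tariq's statement is true, so Tariq is a knight.
With that fixed, Quinn's statement is true, so Quinn is a knight.
With that fixed, Arjun's statement is false, so Arjun is a knave.

Priya: knight, Arjun: knave, Tariq: knight, Quinn: knight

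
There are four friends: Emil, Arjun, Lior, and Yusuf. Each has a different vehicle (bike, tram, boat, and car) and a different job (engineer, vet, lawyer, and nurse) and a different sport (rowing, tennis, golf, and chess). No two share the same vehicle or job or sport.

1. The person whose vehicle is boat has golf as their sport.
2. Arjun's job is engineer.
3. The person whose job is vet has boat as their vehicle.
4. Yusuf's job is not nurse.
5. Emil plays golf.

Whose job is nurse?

With clues 1–2, Arjun is impossible for the one with job nurse.
With clues 1–4, Yusuf is impossible for the one with job nurse.
With clues 1–5, Emil is impossible for the one with job nurse.
That leaves Lior.

Lior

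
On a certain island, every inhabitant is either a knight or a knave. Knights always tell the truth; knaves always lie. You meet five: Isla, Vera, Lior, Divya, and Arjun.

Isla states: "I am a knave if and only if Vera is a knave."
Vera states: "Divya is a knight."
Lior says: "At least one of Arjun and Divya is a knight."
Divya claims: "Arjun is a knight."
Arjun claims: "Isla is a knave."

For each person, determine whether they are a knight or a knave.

Consider Isla. Suppose Isla is a knight.
Then no assignment of the remaining roles makes every statement match its speaker's type — contradiction.
So Isla is a knave.
With that fixed, Arjun's statement is true, so Arjun is a knight.
With that fixed, Lior's statement is true, so Lior is a knight.
With that fixed, Divya's statement is true, so Divya is a knight.
With that fixed, Vera's statement is true, so Vera is a knight.

Isla: knave, Vera: knight, Lior: knight, Divya: knight, Arjun: knight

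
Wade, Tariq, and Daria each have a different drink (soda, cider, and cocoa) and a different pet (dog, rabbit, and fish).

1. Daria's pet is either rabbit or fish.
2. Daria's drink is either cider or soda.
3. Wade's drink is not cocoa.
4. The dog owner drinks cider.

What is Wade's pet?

dog

With clues 1–4, fish and rabbit are impossible for Wade's pet.
That leaves dog.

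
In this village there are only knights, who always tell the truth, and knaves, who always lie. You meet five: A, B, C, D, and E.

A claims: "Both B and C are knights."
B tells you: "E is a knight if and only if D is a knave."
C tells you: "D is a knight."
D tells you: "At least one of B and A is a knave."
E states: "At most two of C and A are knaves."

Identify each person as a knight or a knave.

Regardless of anyone's role, E's statement is true, so E is a knight.
Consider A. Suppose A is a knight.
Then no assignment of the remaining roles makes every statement match its speaker's type — contradiction.
So A is a knave.
With that fixed, D's statement is true, so D is a knight.
With that fixed, B's statement is false, so B is a knave.
With that fixed, C's statement is true, so C is a knight.

A: knave, B: knave, C: knight, D: knight, E: knight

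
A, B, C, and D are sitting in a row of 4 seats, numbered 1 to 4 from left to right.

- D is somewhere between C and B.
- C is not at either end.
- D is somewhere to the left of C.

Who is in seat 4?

With clue 1, D is ruled out for seat 4.
With clues 1–2, C is ruled out for seat 4.
With clues 1–3, B is ruled out for seat 4.
So seat 4 is A.

A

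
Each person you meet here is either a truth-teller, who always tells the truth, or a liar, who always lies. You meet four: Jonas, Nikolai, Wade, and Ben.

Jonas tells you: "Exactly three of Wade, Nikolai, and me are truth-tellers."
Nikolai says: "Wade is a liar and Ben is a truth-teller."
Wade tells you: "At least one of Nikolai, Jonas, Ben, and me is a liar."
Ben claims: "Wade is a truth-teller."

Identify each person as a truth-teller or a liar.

Consider Jonas. Suppose Jonas is a truth-teller.
Then no assignment of the remaining roles makes every statement match its speaker's type — contradiction.
So Jonas is a liar.
With that fixed, Wade's statement is true, so Wade is a truth-teller.
With that fixed, Ben's statement is true, so Ben is a truth-teller.
With that fixed, Nikolai's statement is false, so Nikolai is a liar.

Jonas: liar, Nikolai: liar, Wade: truth-teller, Ben: truth-teller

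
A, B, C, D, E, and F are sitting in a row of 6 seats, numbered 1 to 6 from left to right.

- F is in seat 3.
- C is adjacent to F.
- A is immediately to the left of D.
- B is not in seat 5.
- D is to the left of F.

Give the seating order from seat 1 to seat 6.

A, D, F, C, E, B

From clue 1: F → seat 3.
From clues 1–2: C is in {2,4}.
From clues 1–5: A → seat 1, D → seat 2, C → seat 4, E → seat 5, B → seat 6.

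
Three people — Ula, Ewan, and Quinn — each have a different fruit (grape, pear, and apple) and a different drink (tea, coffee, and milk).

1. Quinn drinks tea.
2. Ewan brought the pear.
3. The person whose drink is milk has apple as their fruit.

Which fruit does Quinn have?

With clues 1–2, pear is impossible for Quinn's fruit.
With clues 1–3, apple is impossible for Quinn's fruit.
That leaves grape.

grape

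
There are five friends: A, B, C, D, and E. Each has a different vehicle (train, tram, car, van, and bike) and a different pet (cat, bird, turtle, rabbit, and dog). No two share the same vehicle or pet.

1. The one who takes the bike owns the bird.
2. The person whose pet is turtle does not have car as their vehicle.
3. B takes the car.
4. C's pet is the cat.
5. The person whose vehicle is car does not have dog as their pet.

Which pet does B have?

rabbit

With clues 1–3, bird and turtle are impossible for B's pet.
With clues 1–4, cat is impossible for B's pet.
With clues 1–5, dog is impossible for B's pet.
That leaves rabbit.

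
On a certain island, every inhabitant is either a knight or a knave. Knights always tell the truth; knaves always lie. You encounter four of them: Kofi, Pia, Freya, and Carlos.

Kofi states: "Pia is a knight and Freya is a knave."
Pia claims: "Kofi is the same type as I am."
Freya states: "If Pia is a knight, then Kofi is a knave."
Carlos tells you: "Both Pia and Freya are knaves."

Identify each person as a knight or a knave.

Consider Kofi. Suppose Kofi is a knave.
Then whichever role Pia has, Pia's statement has the wrong truth value — contradiction.
So Kofi is a knight.
Consider Pia. Suppose Pia is a knave.
Then Kofi's statement comes out false, contradicting Kofi being a knight.
So Pia is a knight.
With that fixed, Freya's statement is false, so Freya is a knave.
With that fixed, Carlos's statement is false, so Carlos is a knave.

Kofi: knight, Pia: knight, Freya: knave, Carlos: knave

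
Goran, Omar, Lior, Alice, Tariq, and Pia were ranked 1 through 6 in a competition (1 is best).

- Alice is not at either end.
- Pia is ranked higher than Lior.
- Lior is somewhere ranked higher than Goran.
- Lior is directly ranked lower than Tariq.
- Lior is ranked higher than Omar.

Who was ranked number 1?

Pia

With clue 1, Alice is ruled out for rank 1.
With clues 1–2, Lior is ruled out for rank 1.
With clues 1–3, Goran is ruled out for rank 1.
With clues 1–4, Tariq is ruled out for rank 1.
With clues 1–5, Omar is ruled out for rank 1.
So rank 1 is Pia.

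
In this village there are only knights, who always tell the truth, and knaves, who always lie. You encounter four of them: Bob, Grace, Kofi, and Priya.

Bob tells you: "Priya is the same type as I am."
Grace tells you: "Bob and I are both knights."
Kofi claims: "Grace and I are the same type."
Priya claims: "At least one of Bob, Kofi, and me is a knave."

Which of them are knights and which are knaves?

Consider Bob. Suppose Bob is a knave.
Then no assignment of the remaining roles makes every statement match its speaker's type — contradiction.
So Bob is a knight.
Consider Grace. Suppose Grace is a knave.
Then whichever role Kofi has, Kofi's statement has the wrong truth value — contradiction.
So Grace is a knight.
Consider Kofi. Suppose Kofi is a knight.
Then whichever role Priya has, Priya's statement has the wrong truth value — contradiction.
So Kofi is a knave.
With that fixed, Priya's statement is true, so Priya is a knight.

Bob: knight, Grace: knight, Kofi: knave, Priya: knight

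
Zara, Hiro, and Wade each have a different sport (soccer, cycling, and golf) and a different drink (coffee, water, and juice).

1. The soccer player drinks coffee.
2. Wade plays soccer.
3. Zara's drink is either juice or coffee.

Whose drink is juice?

Zara

With clues 1–2, Wade is impossible for the one with drink juice.
With clues 1–3, Hiro is impossible for the one with drink juice.
That leaves Zara.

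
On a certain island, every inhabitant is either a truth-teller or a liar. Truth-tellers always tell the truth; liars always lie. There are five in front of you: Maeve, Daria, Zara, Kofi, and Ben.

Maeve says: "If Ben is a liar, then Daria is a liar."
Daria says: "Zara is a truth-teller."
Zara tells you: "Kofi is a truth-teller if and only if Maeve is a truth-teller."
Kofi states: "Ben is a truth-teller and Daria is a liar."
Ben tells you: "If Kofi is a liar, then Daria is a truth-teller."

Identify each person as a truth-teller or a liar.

Maeve: truth-teller, Daria: liar, Zara: liar, Kofi: liar, Ben: liar

Consider Maeve. Suppose Maeve is a liar.
Then no assignment of the remaining roles makes every statement match its speaker's type — contradiction.
So Maeve is a truth-teller.
Consider Daria. Suppose Daria is a truth-teller.
Then no assignment of the remaining roles makes every statement match its speaker's type — contradiction.
So Daria is a liar.
Consider Zara. Suppose Zara is a truth-teller.
Then Daria's statement comes out true, contradicting Daria being a liar.
So Zara is a liar.
Consider Kofi. Suppose Kofi is a truth-teller.
Then Zara's statement comes out true, contradicting Zara being a liar.
So Kofi is a liar.
With that fixed, Ben's statement is false, so Ben is a liar.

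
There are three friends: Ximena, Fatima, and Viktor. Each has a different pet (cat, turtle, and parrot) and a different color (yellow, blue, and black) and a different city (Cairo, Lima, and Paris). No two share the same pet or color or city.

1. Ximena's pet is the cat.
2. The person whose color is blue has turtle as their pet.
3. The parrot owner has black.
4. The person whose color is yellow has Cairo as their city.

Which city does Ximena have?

Cairo

With clues 1–4, Lima and Paris are impossible for Ximena's city.
That leaves Cairo.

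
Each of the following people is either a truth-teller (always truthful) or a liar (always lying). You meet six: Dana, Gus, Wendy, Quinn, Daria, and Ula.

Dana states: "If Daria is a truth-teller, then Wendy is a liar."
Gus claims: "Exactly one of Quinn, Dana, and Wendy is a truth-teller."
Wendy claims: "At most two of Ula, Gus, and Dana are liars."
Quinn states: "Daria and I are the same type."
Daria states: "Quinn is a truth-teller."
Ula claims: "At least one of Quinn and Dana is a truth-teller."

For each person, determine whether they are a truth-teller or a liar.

Consider Dana. Suppose Dana is a truth-teller.
Then no assignment of the remaining roles makes every statement match its speaker's type — contradiction.
So Dana is a liar.
Consider Gus. Suppose Gus is a truth-teller.
Then no assignment of the remaining roles makes every statement match its speaker's type — contradiction.
So Gus is a liar.
Consider Wendy. Suppose Wendy is a liar.
Then Dana's statement comes out true, contradicting Dana being a liar.
So Wendy is a truth-teller.
Consider Quinn. Suppose Quinn is a liar.
Then Gus's statement comes out true, contradicting Gus being a liar.
So Quinn is a truth-teller.
With that fixed, Daria's statement is true, so Daria is a truth-teller.
With that fixed, Ula's statement is true, so Ula is a truth-teller.

Dana: liar, Gus: liar, Wendy: truth-teller, Quinn: truth-teller, Daria: truth-teller, Ula: truth-teller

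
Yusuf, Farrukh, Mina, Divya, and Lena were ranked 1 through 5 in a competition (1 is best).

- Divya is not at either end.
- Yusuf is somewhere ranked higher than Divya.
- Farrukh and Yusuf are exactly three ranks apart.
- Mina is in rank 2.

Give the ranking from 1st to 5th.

From clue 1: Divya is in {2,3,4}.
From clues 1–2: Yusuf is in {1,2,3}.
From clues 1–3: Yusuf is in {1,2}.
From clues 1–4: Yusuf → rank 1, Mina → rank 2, Divya → rank 3, Farrukh → rank 4, Lena → rank 5.

Yusuf, Mina, Divya, Farrukh, Lena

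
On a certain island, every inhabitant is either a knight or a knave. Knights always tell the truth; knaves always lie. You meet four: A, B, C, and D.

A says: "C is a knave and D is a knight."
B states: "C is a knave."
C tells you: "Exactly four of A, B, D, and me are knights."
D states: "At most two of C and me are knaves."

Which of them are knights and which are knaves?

Regardless of anyone's role, D's statement is true, so D is a knight.
Consider A. Suppose A is a knave.
Then no assignment of the remaining roles makes every statement match its speaker's type — contradiction.
So A is a knight.
Consider B. Suppose B is a knave.
Then no assignment of the remaining roles makes every statement match its speaker's type — contradiction.
So B is a knight.
Consider C. Suppose C is a knight.
Then A's statement comes out false, contradicting A being a knight.
So C is a knave.

A: knight, B: knight, C: knave, D: knight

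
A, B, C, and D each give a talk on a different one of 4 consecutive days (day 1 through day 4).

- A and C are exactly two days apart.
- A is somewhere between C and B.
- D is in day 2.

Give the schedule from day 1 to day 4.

C, D, A, B

From clues 1–2: A is in {2,3}.
From clues 1–3: C → day 1, D → day 2, A → day 3, B → day 4.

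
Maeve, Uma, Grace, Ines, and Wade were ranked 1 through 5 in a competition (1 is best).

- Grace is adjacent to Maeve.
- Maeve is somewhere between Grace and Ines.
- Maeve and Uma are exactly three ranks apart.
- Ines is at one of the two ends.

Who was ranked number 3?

Grace

With clues 1–3, Maeve and Uma are ruled out for rank 3.
With clues 1–4, Ines and Wade are ruled out for rank 3.
So rank 3 is Grace.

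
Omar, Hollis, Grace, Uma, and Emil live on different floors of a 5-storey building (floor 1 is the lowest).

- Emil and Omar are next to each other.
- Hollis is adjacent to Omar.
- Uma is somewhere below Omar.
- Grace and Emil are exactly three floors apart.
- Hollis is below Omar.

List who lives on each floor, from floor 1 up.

Uma, Grace, Hollis, Omar, Emil

From clues 1–2: Omar is in {2,3,4}.
From clues 1–3: Omar is in {3,4}.
From clues 1–4: Uma → floor 1.
From clues 1–5: Grace → floor 2, Hollis → floor 3, Omar → floor 4, Emil → floor 5.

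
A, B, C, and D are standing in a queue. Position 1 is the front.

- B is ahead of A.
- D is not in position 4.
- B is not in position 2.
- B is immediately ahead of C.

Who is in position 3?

D

With clues 1–4, A, B, and C are ruled out for position 3.
So position 3 is D.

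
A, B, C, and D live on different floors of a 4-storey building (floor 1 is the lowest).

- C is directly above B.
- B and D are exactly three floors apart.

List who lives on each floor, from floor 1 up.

B, C, A, D

From clue 1: B is in {1,2,3}.
From clues 1–2: B → floor 1, C → floor 2, A → floor 3, D → floor 4.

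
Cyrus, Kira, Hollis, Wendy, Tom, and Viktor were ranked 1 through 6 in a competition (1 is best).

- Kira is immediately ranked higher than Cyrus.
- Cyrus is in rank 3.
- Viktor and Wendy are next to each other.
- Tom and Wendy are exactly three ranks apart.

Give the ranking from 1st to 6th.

Tom, Kira, Cyrus, Wendy, Viktor, Hollis

From clue 1: Cyrus is in {2,3,4,5,6}.
From clues 1–2: Kira → rank 2, Cyrus → rank 3.
From clues 1–3: Hollis is in {1,4,6}.
From clues 1–4: Tom → rank 1, Wendy → rank 4, Viktor → rank 5, Hollis → rank 6.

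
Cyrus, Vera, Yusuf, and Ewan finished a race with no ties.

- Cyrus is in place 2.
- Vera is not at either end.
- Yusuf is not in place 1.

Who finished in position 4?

Yusuf

With clue 1, Cyrus is ruled out for place 4.
With clues 1–2, Vera is ruled out for place 4.
With clues 1–3, Ewan is ruled out for place 4.
So place 4 is Yusuf.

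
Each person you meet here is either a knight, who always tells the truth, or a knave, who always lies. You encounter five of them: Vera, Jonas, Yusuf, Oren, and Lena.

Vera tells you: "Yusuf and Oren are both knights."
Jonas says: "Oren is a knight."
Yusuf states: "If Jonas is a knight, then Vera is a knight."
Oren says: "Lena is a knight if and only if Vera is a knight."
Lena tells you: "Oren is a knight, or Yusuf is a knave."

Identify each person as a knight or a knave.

Consider Vera. Suppose Vera is a knave.
Then no assignment of the remaining roles makes every statement match its speaker's type — contradiction.
So Vera is a knight.
With that fixed, Yusuf's statement is true, so Yusuf is a knight.
Consider Jonas. Suppose Jonas is a knave.
Then no assignment of the remaining roles makes every statement match its speaker's type — contradiction.
So Jonas is a knight.
Consider Oren. Suppose Oren is a knave.
Then Vera's statement comes out false, contradicting Vera being a knight.
So Oren is a knight.
With that fixed, Lena's statement is true, so Lena is a knight.

Vera: knight, Jonas: knight, Yusuf: knight, Oren: knight, Lena: knight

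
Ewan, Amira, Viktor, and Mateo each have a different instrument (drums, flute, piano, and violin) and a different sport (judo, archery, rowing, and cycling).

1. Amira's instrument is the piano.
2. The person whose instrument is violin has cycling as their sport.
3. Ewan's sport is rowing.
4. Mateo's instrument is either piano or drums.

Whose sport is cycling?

With clues 1–2, Amira is impossible for the one with sport cycling.
With clues 1–3, Ewan is impossible for the one with sport cycling.
With clues 1–4, Mateo is impossible for the one with sport cycling.
That leaves Viktor.

Viktor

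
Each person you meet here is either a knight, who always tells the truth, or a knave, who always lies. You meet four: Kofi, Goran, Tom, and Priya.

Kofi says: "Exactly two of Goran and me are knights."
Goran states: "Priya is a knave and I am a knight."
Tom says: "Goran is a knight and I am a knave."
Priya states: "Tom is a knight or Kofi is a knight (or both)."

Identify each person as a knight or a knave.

Consider Kofi. Suppose Kofi is a knight.
Then no assignment of the remaining roles makes every statement match its speaker's type — contradiction.
So Kofi is a knave.
Consider Goran. Suppose Goran is a knight.
Then whichever role Tom has, Tom's statement has the wrong truth value — contradiction.
So Goran is a knave.
With that fixed, Tom's statement is false, so Tom is a knave.
With that fixed, Priya's statement is false, so Priya is a knave.

Kofi: knave, Goran: knave, Tom: knave, Priya: knave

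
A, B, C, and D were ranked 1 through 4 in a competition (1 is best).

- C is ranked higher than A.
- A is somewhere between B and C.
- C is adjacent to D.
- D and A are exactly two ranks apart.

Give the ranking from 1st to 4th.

From clue 1: A is in {2,3,4}.
From clues 1–2: A is in {2,3}.
From clues 1–3: A → rank 3, B → rank 4.
From clues 1–4: D → rank 1, C → rank 2.

D, C, A, B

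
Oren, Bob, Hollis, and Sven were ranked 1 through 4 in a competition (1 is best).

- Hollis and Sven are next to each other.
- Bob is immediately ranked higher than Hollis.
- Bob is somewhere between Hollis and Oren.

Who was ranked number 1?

Oren

With clues 1–2, Hollis and Sven are ruled out for rank 1.
With clues 1–3, Bob is ruled out for rank 1.
So rank 1 is Oren.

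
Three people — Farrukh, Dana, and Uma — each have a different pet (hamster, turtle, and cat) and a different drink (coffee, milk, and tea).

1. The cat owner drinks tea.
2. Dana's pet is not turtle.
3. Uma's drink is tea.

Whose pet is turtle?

With clues 1–2, Dana is impossible for the one with pet turtle.
With clues 1–3, Uma is impossible for the one with pet turtle.
That leaves Farrukh.

Farrukh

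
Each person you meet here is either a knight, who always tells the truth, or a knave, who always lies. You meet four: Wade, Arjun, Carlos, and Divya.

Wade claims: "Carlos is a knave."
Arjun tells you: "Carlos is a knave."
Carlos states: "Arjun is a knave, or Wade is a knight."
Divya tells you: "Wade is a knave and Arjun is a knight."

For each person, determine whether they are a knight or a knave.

Consider Wade. Suppose Wade is a knight.
Then no assignment of the remaining roles makes every statement match its speaker's type — contradiction.
So Wade is a knave.
Consider Arjun. Suppose Arjun is a knight.
Then no assignment of the remaining roles makes every statement match its speaker's type — contradiction.
So Arjun is a knave.
With that fixed, Carlos's statement is true, so Carlos is a knight.
With that fixed, Divya's statement is false, so Divya is a knave.

Wade: knave, Arjun: knave, Carlos: knight, Divya: knave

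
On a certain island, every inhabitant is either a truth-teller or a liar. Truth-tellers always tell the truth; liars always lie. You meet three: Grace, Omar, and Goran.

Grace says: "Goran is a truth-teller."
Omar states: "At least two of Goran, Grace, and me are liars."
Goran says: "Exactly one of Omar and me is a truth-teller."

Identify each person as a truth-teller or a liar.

Consider Grace. Suppose Grace is a liar.
Then no assignment of the remaining roles makes every statement match its speaker's type — contradiction.
So Grace is a truth-teller.
Consider Omar. Suppose Omar is a truth-teller.
Then Omar's own statement would have to be true, but it can't be — contradiction.
So Omar is a liar.
Consider Goran. Suppose Goran is a liar.
Then Grace's statement comes out false, contradicting Grace being a truth-teller.
So Goran is a truth-teller.

Grace: truth-teller, Omar: liar, Goran: truth-teller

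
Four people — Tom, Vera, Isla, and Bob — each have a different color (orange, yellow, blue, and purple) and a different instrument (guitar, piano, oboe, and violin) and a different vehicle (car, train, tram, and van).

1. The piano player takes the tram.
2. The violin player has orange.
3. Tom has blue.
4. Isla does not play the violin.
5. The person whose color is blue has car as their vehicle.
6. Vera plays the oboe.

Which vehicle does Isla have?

With clues 1–5, car is impossible for Isla's vehicle.
With clues 1–6, train and van are impossible for Isla's vehicle.
That leaves tram.

tram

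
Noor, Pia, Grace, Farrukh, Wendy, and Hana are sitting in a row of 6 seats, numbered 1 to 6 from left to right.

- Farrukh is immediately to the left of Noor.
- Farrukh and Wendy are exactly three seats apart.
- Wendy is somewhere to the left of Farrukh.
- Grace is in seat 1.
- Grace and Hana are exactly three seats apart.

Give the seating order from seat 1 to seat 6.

From clue 1: Noor is in {2,3,4,5,6}.
From clues 1–3: Noor is in {5,6}.
From clues 1–4: Grace → seat 1, Wendy → seat 2, Farrukh → seat 5, Noor → seat 6.
From clues 1–5: Pia → seat 3, Hana → seat 4.

Grace, Wendy, Pia, Hana, Farrukh, Noor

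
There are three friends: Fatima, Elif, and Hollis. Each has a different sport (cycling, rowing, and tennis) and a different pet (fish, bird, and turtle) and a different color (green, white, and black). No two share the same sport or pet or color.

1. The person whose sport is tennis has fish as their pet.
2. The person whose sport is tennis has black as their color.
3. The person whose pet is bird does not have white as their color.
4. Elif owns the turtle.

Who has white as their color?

Elif

With clues 1–4, Fatima and Hollis are impossible for the one with color white.
That leaves Elif.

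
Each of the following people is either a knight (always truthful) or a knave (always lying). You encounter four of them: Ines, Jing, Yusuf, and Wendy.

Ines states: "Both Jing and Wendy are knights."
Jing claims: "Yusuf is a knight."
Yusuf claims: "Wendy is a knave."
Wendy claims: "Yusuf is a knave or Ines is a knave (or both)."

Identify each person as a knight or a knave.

Consider Ines. Suppose Ines is a knight.
Then no assignment of the remaining roles makes every statement match its speaker's type — contradiction.
So Ines is a knave.
With that fixed, Wendy's statement is true, so Wendy is a knight.
With that fixed, Yusuf's statement is false, so Yusuf is a knave.
With that fixed, Jing's statement is false, so Jing is a knave.

Ines: knave, Jing: knave, Yusuf: knave, Wendy: knight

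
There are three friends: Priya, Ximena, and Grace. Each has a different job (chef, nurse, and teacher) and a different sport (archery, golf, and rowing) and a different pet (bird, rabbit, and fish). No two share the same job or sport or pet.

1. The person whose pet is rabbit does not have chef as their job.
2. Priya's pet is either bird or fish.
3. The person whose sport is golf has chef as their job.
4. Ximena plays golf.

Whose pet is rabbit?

With clues 1–2, Priya is impossible for the one with pet rabbit.
With clues 1–4, Ximena is impossible for the one with pet rabbit.
That leaves Grace.

Grace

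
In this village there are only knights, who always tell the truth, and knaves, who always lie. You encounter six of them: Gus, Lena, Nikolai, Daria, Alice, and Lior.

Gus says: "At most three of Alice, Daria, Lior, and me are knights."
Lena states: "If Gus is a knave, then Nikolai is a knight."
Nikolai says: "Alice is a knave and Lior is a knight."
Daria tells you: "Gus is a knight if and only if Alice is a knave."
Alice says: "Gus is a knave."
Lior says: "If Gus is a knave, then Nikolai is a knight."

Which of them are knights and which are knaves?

Consider Gus. Suppose Gus is a knave.
Then Gus's own statement would have to be false, but it can't be — contradiction.
So Gus is a knight.
With that fixed, Lena's statement is true, so Lena is a knight.
With that fixed, Alice's statement is false, so Alice is a knave.
With that fixed, Lior's statement is true, so Lior is a knight.
With that fixed, Nikolai's statement is true, so Nikolai is a knight.
With that fixed, Daria's statement is true, so Daria is a knight.

Gus: knight, Lena: knight, Nikolai: knight, Daria: knight, Alice: knave, Lior: knight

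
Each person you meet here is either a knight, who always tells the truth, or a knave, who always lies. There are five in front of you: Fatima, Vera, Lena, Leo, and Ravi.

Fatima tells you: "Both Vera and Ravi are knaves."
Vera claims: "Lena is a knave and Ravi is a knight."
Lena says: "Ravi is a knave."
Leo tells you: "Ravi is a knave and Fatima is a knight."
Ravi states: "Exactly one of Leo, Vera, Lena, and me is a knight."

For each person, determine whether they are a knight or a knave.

Fatima: knight, Vera: knave, Lena: knight, Leo: knight, Ravi: knave

Consider Fatima. Suppose Fatima is a knave.
Then no assignment of the remaining roles makes every statement match its speaker's type — contradiction.
So Fatima is a knight.
Consider Vera. Suppose Vera is a knight.
Then Fatima's statement comes out false, contradicting Fatima being a knight.
So Vera is a knave.
Consider Lena. Suppose Lena is a knave.
Then no assignment of the remaining roles makes every statement match its speaker's type — contradiction.
So Lena is a knight.
Consider Leo. Suppose Leo is a knave.
Then whichever role Ravi has, Ravi's statement has the wrong truth value — contradiction.
So Leo is a knight.
With that fixed, Ravi's statement is false, so Ravi is a knave.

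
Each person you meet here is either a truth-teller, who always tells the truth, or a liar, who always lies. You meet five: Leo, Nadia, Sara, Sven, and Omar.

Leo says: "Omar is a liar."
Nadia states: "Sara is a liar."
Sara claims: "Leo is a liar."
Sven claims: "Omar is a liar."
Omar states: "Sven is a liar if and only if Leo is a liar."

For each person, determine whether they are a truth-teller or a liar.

Leo: liar, Nadia: liar, Sara: truth-teller, Sven: liar, Omar: truth-teller

Consider Leo. Suppose Leo is a truth-teller.
Then no assignment of the remaining roles makes every statement match its speaker's type — contradiction.
So Leo is a liar.
With that fixed, Sara's statement is true, so Sara is a truth-teller.
With that fixed, Nadia's statement is false, so Nadia is a liar.
Consider Sven. Suppose Sven is a truth-teller.
Then no assignment of the remaining roles makes every statement match its speaker's type — contradiction.
So Sven is a liar.
With that fixed, Omar's statement is true, so Omar is a truth-teller.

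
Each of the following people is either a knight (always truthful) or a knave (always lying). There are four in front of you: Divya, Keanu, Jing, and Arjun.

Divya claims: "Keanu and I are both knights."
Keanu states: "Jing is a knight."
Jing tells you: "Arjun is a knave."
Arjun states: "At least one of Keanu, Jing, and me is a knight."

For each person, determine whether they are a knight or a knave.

Divya: knave, Keanu: knave, Jing: knave, Arjun: knight

Consider Divya. Suppose Divya is a knight.
Then no assignment of the remaining roles makes every statement match its speaker's type — contradiction.
So Divya is a knave.
Consider Keanu. Suppose Keanu is a knight.
Then no assignment of the remaining roles makes every statement match its speaker's type — contradiction.
So Keanu is a knave.
Consider Jing. Suppose Jing is a knight.
Then Keanu's statement comes out true, contradicting Keanu being a knave.
So Jing is a knave.
Consider Arjun. Suppose Arjun is a knave.
Then Jing's statement comes out true, contradicting Jing being a knave.
So Arjun is a knight.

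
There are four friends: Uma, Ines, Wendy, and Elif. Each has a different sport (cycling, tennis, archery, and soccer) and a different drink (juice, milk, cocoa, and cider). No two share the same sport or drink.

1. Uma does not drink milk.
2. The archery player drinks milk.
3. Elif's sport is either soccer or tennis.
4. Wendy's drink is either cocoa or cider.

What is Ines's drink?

With clues 1–4, cider, cocoa, and juice are impossible for Ines's drink.
That leaves milk.

milk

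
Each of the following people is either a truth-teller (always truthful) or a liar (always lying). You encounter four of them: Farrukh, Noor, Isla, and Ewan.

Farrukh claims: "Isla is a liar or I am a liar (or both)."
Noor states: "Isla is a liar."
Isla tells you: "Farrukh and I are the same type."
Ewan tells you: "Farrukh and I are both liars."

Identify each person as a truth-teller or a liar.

Farrukh: truth-teller, Noor: truth-teller, Isla: liar, Ewan: liar

Consider Farrukh. Suppose Farrukh is a liar.
Then Farrukh's own statement would have to be false, but it can't be — contradiction.
So Farrukh is a truth-teller.
With that fixed, Ewan's statement is false, so Ewan is a liar.
Consider Noor. Suppose Noor is a liar.
Then no assignment of the remaining roles makes every statement match its speaker's type — contradiction.
So Noor is a truth-teller.
Consider Isla. Suppose Isla is a truth-teller.
Then Farrukh's statement comes out false, contradicting Farrukh being a truth-teller.
So Isla is a liar.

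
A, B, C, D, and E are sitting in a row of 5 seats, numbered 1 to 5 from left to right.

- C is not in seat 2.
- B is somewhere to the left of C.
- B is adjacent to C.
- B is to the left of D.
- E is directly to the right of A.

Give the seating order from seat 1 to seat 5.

A, E, B, C, D

From clue 1: C is in {1,3,4,5}.
From clues 1–2: C is in {3,4,5}.
From clues 1–3: B is in {2,3,4}.
From clues 1–4: B is in {2,3}.
From clues 1–5: A → seat 1, E → seat 2, B → seat 3, C → seat 4, D → seat 5.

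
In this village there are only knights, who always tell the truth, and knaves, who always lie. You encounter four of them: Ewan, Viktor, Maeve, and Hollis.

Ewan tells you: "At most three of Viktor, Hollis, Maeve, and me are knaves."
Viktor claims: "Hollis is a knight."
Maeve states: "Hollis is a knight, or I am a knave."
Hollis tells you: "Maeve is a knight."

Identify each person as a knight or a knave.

Consider Ewan. Suppose Ewan is a knave.
Then no assignment of the remaining roles makes every statement match its speaker's type — contradiction.
So Ewan is a knight.
Consider Viktor. Suppose Viktor is a knave.
Then no assignment of the remaining roles makes every statement match its speaker's type — contradiction.
So Viktor is a knight.
Consider Maeve. Suppose Maeve is a knave.
Then Maeve's own statement would have to be false, but it can't be — contradiction.
So Maeve is a knight.
With that fixed, Hollis's statement is true, so Hollis is a knight.

Ewan: knight, Viktor: knight, Maeve: knight, Hollis: knight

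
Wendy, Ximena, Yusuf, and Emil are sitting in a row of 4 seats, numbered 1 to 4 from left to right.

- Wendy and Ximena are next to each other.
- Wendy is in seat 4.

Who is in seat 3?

Ximena

With clues 1–2, Emil, Wendy, and Yusuf are ruled out for seat 3.
So seat 3 is Ximena.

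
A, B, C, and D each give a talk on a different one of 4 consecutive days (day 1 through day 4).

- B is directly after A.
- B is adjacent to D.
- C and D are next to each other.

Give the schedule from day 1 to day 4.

From clue 1: A is in {1,2,3}.
From clues 1–2: A is in {1,2}.
From clues 1–3: A → day 1, B → day 2, D → day 3, C → day 4.

A, B, D, C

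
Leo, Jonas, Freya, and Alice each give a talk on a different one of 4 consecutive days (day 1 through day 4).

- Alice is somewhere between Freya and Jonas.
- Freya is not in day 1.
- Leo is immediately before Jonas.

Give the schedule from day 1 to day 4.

From clue 1: Alice is in {2,3}.
From clues 1–3: Leo → day 1, Jonas → day 2, Alice → day 3, Freya → day 4.

Leo, Jonas, Alice, Freya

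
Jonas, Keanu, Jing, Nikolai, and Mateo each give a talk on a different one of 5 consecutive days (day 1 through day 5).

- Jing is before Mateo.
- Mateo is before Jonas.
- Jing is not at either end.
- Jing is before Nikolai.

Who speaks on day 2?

With clues 1–2, Jonas is ruled out for day 2.
With clues 1–3, Mateo is ruled out for day 2.
With clues 1–4, Keanu and Nikolai are ruled out for day 2.
So day 2 is Jing.

Jing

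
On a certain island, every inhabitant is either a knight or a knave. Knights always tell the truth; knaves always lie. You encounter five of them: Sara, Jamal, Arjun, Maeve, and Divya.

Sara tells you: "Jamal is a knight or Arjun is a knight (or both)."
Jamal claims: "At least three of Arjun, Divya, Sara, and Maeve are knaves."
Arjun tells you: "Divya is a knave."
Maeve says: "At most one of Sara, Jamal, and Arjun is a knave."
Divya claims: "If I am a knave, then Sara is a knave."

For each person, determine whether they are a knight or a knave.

Consider Sara. Suppose Sara is a knave.
Then no assignment of the remaining roles makes every statement match its speaker's type — contradiction.
So Sara is a knight.
Consider Jamal. Suppose Jamal is a knight.
Then no assignment of the remaining roles makes every statement match its speaker's type — contradiction.
So Jamal is a knave.
Consider Arjun. Suppose Arjun is a knave.
Then Sara's statement comes out false, contradicting Sara being a knight.
So Arjun is a knight.
With that fixed, Maeve's statement is true, so Maeve is a knight.
Consider Divya. Suppose Divya is a knight.
Then Arjun's statement comes out false, contradicting Arjun being a knight.
So Divya is a knave.

Sara: knight, Jamal: knave, Arjun: knight, Maeve: knight, Divya: knave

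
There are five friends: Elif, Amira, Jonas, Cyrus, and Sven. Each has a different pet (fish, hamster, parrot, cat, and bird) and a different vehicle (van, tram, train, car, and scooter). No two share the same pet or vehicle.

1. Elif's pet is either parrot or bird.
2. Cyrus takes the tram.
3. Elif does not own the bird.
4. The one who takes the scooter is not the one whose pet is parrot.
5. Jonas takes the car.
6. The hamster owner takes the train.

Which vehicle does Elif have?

van

With clues 1–2, tram is impossible for Elif's vehicle.
With clues 1–4, scooter is impossible for Elif's vehicle.
With clues 1–5, car is impossible for Elif's vehicle.
With clues 1–6, train is impossible for Elif's vehicle.
That leaves van.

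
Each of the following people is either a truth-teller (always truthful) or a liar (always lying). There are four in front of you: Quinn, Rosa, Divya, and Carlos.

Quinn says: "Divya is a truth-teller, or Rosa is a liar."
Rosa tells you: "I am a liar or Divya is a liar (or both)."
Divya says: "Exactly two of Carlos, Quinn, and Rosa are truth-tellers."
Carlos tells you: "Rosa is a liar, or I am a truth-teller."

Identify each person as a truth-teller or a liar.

Consider Quinn. Suppose Quinn is a truth-teller.
Then no assignment of the remaining roles makes every statement match its speaker's type — contradiction.
So Quinn is a liar.
Consider Rosa. Suppose Rosa is a liar.
Then Quinn's statement comes out true, contradicting Quinn being a liar.
So Rosa is a truth-teller.
Consider Divya. Suppose Divya is a truth-teller.
Then Quinn's statement comes out true, contradicting Quinn being a liar.
So Divya is a liar.
Consider Carlos. Suppose Carlos is a truth-teller.
Then Divya's statement comes out true, contradicting Divya being a liar.
So Carlos is a liar.

Quinn: liar, Rosa: truth-teller, Divya: liar, Carlos: liar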